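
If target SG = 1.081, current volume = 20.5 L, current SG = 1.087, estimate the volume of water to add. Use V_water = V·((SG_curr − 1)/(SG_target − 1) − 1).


V_water = 20.5·((1.087 − 1)/(1.081 − 1) − 1)

1.5185 L


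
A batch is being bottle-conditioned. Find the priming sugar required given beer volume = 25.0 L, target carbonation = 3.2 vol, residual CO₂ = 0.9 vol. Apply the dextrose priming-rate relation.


sugar = (target − residual)·4.0·V
sugar = (3.2 − 0.9)·4.0·25.0

230.0000 g


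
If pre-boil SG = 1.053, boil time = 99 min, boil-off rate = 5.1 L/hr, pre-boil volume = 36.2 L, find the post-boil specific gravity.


V_post = V_pre − rate·(t/60);  SG_post = 1 + (SG_pre−1)·V_pre/V_post
V_post = 36.2 − 5.1·(99/60) = 27.7850
SG_post = 1 + (1.053 − 1)·36.2/27.7850

1.0691


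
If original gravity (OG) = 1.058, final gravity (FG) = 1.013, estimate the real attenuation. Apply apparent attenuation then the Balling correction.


AA = (OG−FG)/(OG−1)·100;  RA = AA·0.8192
AA = (1.058 − 1.013)/(1.058 − 1)·100 = 77.5862
RA = 77.5862·0.8192

63.5586 %


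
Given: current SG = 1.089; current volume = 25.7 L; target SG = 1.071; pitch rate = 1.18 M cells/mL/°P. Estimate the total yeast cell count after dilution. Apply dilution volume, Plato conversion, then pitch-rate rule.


V_w = V·((SG_c−1)/(SG_t−1)−1);  °P = 259 − 259/SG_t;  cells = rate·(V+V_w)·°P
V_w = 25.7·((1.089−1)/(1.071−1)−1) = 6.5155
V_final = 25.7 + 6.5155 = 32.2155
°P = 259 − 259/1.071 = 17.1699
cells = 1.18·32.2155·17.1699

652.7027 billion cells


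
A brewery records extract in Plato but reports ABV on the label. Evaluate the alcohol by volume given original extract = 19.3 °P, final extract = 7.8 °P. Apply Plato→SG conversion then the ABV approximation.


SG = 259/(259 − P);  ABV = (OG − FG)·131.25
OG = 259/(259 − 19.3) = 1.0805
FG = 259/(259 − 7.8) = 1.0311
ABV = (1.0805 − 1.0311)·131.25

6.4925 % ABV


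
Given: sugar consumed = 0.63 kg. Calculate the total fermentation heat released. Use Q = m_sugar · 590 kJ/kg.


Q = 0.63 · 590

371.7000 kJ


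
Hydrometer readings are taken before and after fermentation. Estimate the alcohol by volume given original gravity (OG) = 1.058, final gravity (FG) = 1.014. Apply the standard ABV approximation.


ABV = (OG − FG) · 131.25
ABV = (1.058 − 1.014) · 131.25

5.7750 % ABV


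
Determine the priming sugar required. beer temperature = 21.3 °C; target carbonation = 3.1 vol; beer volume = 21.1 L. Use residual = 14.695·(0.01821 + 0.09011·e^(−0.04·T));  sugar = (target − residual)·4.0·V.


residual = 14.695·(0.01821 + 0.09011·e^(−0.04·21.3)) = 0.8324
sugar = (3.1 − 0.8324)·4.0·21.1

191.3826 g


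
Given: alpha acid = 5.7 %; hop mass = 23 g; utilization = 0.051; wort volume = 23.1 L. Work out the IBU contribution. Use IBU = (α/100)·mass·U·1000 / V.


IBU = (5.7/100)·23·0.051·1000 / 23.1

2.8944 IBU


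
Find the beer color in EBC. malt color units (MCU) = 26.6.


SRM = 1.4922·MCU^0.6859;  EBC = SRM·1.97
SRM = 1.4922·26.6^0.6859 = 14.1629
EBC = 14.1629·1.97

27.9010 EBC


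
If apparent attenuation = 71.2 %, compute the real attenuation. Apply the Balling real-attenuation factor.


RA = AA · 0.8192
RA = 71.2 · 0.8192

58.3270 %


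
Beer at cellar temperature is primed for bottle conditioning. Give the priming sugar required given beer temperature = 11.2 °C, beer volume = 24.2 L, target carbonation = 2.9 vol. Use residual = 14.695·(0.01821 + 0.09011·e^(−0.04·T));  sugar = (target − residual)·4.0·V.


residual = 14.695·(0.01821 + 0.09011·e^(−0.04·11.2)) = 1.1136
sugar = (2.9 − 1.1136)·4.0·24.2

172.9223 g


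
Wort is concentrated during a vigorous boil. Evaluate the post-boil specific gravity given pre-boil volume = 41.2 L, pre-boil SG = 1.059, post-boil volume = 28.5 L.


SG_post = 1 + (SG_pre − 1)·V_pre/V_post
pts_pre = (1.059 − 1)·1000 = 59.0000
pts_post = 59.0000·41.2/28.5 = 85.2912
SG_post = 1 + 85.2912/1000

1.0853


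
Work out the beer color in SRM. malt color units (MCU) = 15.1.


SRM = 1.4922 · MCU^0.6859
SRM = 1.4922 · 15.1^0.6859

9.6048 SRM


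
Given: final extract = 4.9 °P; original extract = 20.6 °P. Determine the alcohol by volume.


SG = 259/(259 − P);  ABV = (OG − FG)·131.25
OG = 259/(259 − 20.6) = 1.0864
FG = 259/(259 − 4.9) = 1.0193
ABV = (1.0864 − 1.0193)·131.25

8.8102 % ABV


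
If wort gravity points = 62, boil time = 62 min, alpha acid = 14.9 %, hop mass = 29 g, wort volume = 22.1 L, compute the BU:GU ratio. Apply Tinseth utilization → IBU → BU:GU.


U = 1.65·0.000125^(GP/1000)·(1−e^(−0.04t))/4.15;  IBU = (α/100)·m·U·1000/V;  BU:GU = IBU/GP
U = 1.65·0.000125^(62/1000)·(1−e^(−0.04·62))/4.15 = 0.2087
IBU = (14.9/100)·29·0.2087·1000/22.1 = 40.7994
BU:GU = 40.7994/62

0.6581


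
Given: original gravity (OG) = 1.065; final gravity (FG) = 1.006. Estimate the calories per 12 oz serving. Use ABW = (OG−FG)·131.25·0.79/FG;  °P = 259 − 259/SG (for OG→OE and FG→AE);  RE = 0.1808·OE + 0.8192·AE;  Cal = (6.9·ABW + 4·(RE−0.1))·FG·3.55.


ABW = (1.065 − 1.006)·131.25·0.79/1.006 = 6.0811
OE = 259 − 259/1.065 = 15.8075 °P
AE = 259 − 259/1.006 = 1.5447 °P
RE = 0.1808·15.8075 + 0.8192·1.5447 = 4.1234 °P
Cal = (6.9·6.0811 + 4·(4.1234−0.1))·1.006·3.55

207.3254 kcal


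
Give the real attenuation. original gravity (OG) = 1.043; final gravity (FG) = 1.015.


AA = (OG−FG)/(OG−1)·100;  RA = AA·0.8192
AA = (1.043 − 1.015)/(1.043 − 1)·100 = 65.1163
RA = 65.1163·0.8192

53.3433 %


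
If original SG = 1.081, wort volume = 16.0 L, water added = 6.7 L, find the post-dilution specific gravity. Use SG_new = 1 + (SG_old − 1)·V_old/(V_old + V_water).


pts = (1.081 − 1)·1000·16.0/(16.0 + 6.7) = 57.0925
SG_new = 1 + 57.0925/1000

1.0571


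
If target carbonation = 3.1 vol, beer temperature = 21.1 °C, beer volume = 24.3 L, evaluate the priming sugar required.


residual = 14.695·(0.01821 + 0.09011·e^(−0.04·T));  sugar = (target − residual)·4.0·V
residual = 14.695·(0.01821 + 0.09011·e^(−0.04·21.1)) = 0.8370
sugar = (3.1 − 0.8370)·4.0·24.3

219.9665 g


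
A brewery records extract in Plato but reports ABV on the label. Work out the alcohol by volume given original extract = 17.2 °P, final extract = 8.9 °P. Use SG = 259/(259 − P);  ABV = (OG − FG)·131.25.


OG = 259/(259 − 17.2) = 1.0711
FG = 259/(259 − 8.9) = 1.0356
ABV = (1.0711 − 1.0356)·131.25

4.6656 % ABV


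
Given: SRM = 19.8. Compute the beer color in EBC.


EBC = SRM · 1.97
EBC = 19.8 · 1.97

39.0060 EBC


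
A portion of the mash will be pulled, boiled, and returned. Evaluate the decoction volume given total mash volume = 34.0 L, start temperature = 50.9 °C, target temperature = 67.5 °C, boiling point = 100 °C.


V_dec = V_total·(T_target − T_start)/(T_boil − T_start)
V_dec = 34.0·(67.5 − 50.9)/(100 − 50.9)

11.4949 L


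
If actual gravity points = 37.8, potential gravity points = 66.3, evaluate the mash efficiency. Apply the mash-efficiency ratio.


efficiency = actual / potential × 100
efficiency = 37.8 / 66.3 × 100

57.0136 %


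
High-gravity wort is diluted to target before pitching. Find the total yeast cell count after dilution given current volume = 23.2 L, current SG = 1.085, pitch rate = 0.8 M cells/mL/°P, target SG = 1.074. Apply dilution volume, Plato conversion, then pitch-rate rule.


V_w = V·((SG_c−1)/(SG_t−1)−1);  °P = 259 − 259/SG_t;  cells = rate·(V+V_w)·°P
V_w = 23.2·((1.085−1)/(1.074−1)−1) = 3.4486
V_final = 23.2 + 3.4486 = 26.6486
°P = 259 − 259/1.074 = 17.8454
cells = 0.8·26.6486·17.8454

380.4454 billion cells


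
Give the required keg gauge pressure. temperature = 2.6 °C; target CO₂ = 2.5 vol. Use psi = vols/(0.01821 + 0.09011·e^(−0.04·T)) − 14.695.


psi = 2.5/(0.01821 + 0.09011·e^(−0.04·2.6)) − 14.695

10.4510 psi


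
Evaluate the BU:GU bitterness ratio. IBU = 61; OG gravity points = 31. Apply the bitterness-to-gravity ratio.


BU:GU = IBU / OG_points
BU:GU = 61 / 31

1.9677


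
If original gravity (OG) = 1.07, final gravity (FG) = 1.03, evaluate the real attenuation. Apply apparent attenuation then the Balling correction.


AA = (OG−FG)/(OG−1)·100;  RA = AA·0.8192
AA = (1.07 − 1.03)/(1.07 − 1)·100 = 57.1429
RA = 57.1429·0.8192

46.8114 %


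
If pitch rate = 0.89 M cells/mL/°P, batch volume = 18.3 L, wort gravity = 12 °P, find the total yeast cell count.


cells (billions) = rate · V_L · °P
cells = 0.89 · 18.3 · 12

195.4440 billion cells


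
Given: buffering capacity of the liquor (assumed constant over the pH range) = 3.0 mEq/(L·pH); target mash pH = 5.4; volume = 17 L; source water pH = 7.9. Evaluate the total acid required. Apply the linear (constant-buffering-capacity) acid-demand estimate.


acid = buffering capacity · (pH_source − pH_target) · V
acid = 3.0 · (7.9 − 5.4) · 17

127.5000 mEq


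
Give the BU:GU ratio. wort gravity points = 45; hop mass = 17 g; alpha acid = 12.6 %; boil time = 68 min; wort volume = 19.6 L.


U = 1.65·0.000125^(GP/1000)·(1−e^(−0.04t))/4.15;  IBU = (α/100)·m·U·1000/V;  BU:GU = IBU/GP
U = 1.65·0.000125^(45/1000)·(1−e^(−0.04·68))/4.15 = 0.2479
IBU = (12.6/100)·17·0.2479·1000/19.6 = 27.0873
BU:GU = 27.0873/45

0.6019


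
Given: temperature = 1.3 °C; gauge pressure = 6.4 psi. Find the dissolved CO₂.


vols = (P + 14.695)·(0.01821 + 0.09011·e^(−0.04·T))
vols = (6.4 + 14.695)·(0.01821 + 0.09011·e^(−0.04·1.3))

2.1887 volumes


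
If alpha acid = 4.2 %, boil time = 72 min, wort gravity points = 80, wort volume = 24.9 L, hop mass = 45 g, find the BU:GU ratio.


U = 1.65·0.000125^(GP/1000)·(1−e^(−0.04t))/4.15;  IBU = (α/100)·m·U·1000/V;  BU:GU = IBU/GP
U = 1.65·0.000125^(80/1000)·(1−e^(−0.04·72))/4.15 = 0.1829
IBU = (4.2/100)·45·0.1829·1000/24.9 = 13.8791
BU:GU = 13.8791/80

0.1735


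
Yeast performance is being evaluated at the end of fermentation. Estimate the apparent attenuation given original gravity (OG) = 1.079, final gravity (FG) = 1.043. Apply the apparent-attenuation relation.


AA = (OG − FG)/(OG − 1) · 100
AA = (1.079 − 1.043)/(1.079 − 1) · 100

45.5696 %


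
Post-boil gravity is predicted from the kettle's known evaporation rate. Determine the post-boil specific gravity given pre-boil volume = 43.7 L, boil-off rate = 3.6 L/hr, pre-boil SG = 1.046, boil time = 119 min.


V_post = V_pre − rate·(t/60);  SG_post = 1 + (SG_pre−1)·V_pre/V_post
V_post = 43.7 − 3.6·(119/60) = 36.5600
SG_post = 1 + (1.046 − 1)·43.7/36.5600

1.0550


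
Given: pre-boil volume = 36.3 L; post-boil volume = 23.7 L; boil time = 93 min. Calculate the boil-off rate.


rate = (V_pre − V_post) / (t_min/60)
rate = (36.3 − 23.7) / (93/60)

8.1290 L/hr


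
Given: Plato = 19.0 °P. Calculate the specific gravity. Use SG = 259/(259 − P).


SG = 259/(259 − 19.0)

1.0792


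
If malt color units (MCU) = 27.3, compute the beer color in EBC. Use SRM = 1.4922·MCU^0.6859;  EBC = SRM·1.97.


SRM = 1.4922·27.3^0.6859 = 14.4175
EBC = 14.4175·1.97

28.4025 EBC


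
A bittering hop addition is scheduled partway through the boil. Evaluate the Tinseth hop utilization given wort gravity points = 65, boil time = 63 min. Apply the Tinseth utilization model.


U = 1.65·0.000125^(GP/1000) · (1 − e^(−0.04·t))/4.15
bigness = 1.65·0.000125^(65/1000) = 0.9200
boil_factor = (1 − e^(−0.04·63))/4.15 = 0.2216
U = 0.9200 · 0.2216

0.2038


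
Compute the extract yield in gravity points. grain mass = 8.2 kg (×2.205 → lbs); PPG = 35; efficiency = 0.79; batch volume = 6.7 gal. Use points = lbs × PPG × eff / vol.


lbs = 8.2 × 2.205 = 18.0810
points = 18.0810 × 35 × 0.79 / 6.7

74.6179 points


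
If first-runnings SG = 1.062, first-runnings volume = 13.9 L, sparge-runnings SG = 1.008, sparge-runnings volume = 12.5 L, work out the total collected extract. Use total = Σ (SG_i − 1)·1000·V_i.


first = (1.062 − 1)·1000·13.9 = 861.8000
sparge = (1.008 − 1)·1000·12.5 = 100.0000
total = 861.8000 + 100.0000

961.8000 gravity·L


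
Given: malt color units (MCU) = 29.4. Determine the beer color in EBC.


SRM = 1.4922·MCU^0.6859;  EBC = SRM·1.97
SRM = 1.4922·29.4^0.6859 = 15.1693
EBC = 15.1693·1.97

29.8836 EBC


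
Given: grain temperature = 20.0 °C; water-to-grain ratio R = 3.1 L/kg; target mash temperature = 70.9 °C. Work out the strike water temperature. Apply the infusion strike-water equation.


T_strike = (0.41/R)·(T_mash − T_grain) + T_mash
T_strike = (0.41/3.1)·(70.9 − 20.0) + 70.9

77.6319 °C


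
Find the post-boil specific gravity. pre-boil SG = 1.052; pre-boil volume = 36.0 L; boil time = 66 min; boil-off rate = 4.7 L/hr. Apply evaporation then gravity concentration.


V_post = V_pre − rate·(t/60);  SG_post = 1 + (SG_pre−1)·V_pre/V_post
V_post = 36.0 − 4.7·(66/60) = 30.8300
SG_post = 1 + (1.052 − 1)·36.0/30.8300

1.0607


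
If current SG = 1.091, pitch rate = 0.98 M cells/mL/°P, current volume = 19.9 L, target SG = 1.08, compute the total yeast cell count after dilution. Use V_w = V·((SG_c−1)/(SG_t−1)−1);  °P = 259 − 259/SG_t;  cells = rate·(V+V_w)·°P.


V_w = 19.9·((1.091−1)/(1.08−1)−1) = 2.7362
V_final = 19.9 + 2.7362 = 22.6362
°P = 259 − 259/1.08 = 19.1852
cells = 0.98·22.6362·19.1852

425.5950 billion cells


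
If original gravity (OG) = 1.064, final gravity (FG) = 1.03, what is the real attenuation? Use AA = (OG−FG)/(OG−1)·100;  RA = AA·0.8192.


AA = (1.064 − 1.03)/(1.064 − 1)·100 = 53.1250
RA = 53.1250·0.8192

43.5200 %


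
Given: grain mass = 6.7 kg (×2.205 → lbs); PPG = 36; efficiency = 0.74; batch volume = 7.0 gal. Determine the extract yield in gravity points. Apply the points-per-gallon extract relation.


points = lbs × PPG × eff / vol
lbs = 6.7 × 2.205 = 14.7735
points = 14.7735 × 36 × 0.74 / 7.0

56.2237 points


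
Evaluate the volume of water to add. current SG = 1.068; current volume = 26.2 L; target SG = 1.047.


V_water = V·((SG_curr − 1)/(SG_target − 1) − 1)
V_water = 26.2·((1.068 − 1)/(1.047 − 1) − 1)

11.7064 L


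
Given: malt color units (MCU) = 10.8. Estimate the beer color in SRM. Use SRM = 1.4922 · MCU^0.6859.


SRM = 1.4922 · 10.8^0.6859

7.6322 SRM


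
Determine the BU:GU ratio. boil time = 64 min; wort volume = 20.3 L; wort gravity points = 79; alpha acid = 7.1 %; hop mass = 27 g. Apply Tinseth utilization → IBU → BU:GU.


U = 1.65·0.000125^(GP/1000)·(1−e^(−0.04t))/4.15;  IBU = (α/100)·m·U·1000/V;  BU:GU = IBU/GP
U = 1.65·0.000125^(79/1000)·(1−e^(−0.04·64))/4.15 = 0.1804
IBU = (7.1/100)·27·0.1804·1000/20.3 = 17.0324
BU:GU = 17.0324/79

0.2156


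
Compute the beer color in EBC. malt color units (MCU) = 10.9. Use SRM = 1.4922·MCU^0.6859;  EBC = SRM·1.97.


SRM = 1.4922·10.9^0.6859 = 7.6806
EBC = 7.6806·1.97

15.1309 EBC


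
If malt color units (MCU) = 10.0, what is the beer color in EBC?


SRM = 1.4922·MCU^0.6859;  EBC = SRM·1.97
SRM = 1.4922·10.0^0.6859 = 7.2398
EBC = 7.2398·1.97

14.2624 EBC


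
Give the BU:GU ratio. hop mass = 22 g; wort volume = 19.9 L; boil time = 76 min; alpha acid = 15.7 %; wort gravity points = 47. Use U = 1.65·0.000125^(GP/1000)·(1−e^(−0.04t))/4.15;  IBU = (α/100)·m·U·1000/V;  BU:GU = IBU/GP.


U = 1.65·0.000125^(47/1000)·(1−e^(−0.04·76))/4.15 = 0.2481
IBU = (15.7/100)·22·0.2481·1000/19.9 = 43.0697
BU:GU = 43.0697/47

0.9164


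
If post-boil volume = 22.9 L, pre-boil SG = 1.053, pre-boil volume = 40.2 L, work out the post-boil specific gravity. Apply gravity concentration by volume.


SG_post = 1 + (SG_pre − 1)·V_pre/V_post
pts_pre = (1.053 − 1)·1000 = 53.0000
pts_post = 53.0000·40.2/22.9 = 93.0393
SG_post = 1 + 93.0393/1000

1.0930


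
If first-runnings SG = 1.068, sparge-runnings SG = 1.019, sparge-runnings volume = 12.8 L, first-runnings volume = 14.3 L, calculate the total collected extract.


total = Σ (SG_i − 1)·1000·V_i
first = (1.068 − 1)·1000·14.3 = 972.4000
sparge = (1.019 − 1)·1000·12.8 = 243.2000
total = 972.4000 + 243.2000

1215.6000 gravity·L


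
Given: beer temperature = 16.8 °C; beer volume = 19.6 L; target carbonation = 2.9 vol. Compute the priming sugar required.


residual = 14.695·(0.01821 + 0.09011·e^(−0.04·T));  sugar = (target − residual)·4.0·V
residual = 14.695·(0.01821 + 0.09011·e^(−0.04·16.8)) = 0.9438
sugar = (2.9 − 0.9438)·4.0·19.6

153.3638 g


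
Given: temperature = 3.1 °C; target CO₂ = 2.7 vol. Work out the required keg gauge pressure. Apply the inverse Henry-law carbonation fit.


psi = vols/(0.01821 + 0.09011·e^(−0.04·T)) − 14.695
psi = 2.7/(0.01821 + 0.09011·e^(−0.04·3.1)) − 14.695

12.9092 psi


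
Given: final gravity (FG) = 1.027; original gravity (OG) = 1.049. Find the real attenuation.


AA = (OG−FG)/(OG−1)·100;  RA = AA·0.8192
AA = (1.049 − 1.027)/(1.049 − 1)·100 = 44.8980
RA = 44.8980·0.8192

36.7804 %


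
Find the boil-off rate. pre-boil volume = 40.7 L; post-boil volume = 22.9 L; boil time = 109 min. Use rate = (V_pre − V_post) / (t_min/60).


rate = (40.7 − 22.9) / (109/60)

9.7982 L/hr


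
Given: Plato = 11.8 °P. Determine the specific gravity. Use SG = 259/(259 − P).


SG = 259/(259 − 11.8)

1.0477


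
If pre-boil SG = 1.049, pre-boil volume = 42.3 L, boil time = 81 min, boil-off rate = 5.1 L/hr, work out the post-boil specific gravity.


V_post = V_pre − rate·(t/60);  SG_post = 1 + (SG_pre−1)·V_pre/V_post
V_post = 42.3 − 5.1·(81/60) = 35.4150
SG_post = 1 + (1.049 − 1)·42.3/35.4150

1.0585


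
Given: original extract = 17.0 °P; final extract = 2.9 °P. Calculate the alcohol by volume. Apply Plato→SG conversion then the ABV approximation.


SG = 259/(259 − P);  ABV = (OG − FG)·131.25
OG = 259/(259 − 17.0) = 1.0702
FG = 259/(259 − 2.9) = 1.0113
ABV = (1.0702 − 1.0113)·131.25

7.7338 % ABV


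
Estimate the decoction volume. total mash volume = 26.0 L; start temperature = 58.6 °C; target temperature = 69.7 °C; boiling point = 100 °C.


V_dec = V_total·(T_target − T_start)/(T_boil − T_start)
V_dec = 26.0·(69.7 − 58.6)/(100 − 58.6)

6.9710 L


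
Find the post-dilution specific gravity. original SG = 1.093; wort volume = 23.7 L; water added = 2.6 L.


SG_new = 1 + (SG_old − 1)·V_old/(V_old + V_water)
pts = (1.093 − 1)·1000·23.7/(23.7 + 2.6) = 83.8061
SG_new = 1 + 83.8061/1000

1.0838


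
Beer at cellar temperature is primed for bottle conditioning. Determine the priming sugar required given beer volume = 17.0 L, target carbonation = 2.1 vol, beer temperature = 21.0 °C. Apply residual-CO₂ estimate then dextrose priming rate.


residual = 14.695·(0.01821 + 0.09011·e^(−0.04·T));  sugar = (target − residual)·4.0·V
residual = 14.695·(0.01821 + 0.09011·e^(−0.04·21.0)) = 0.8393
sugar = (2.1 − 0.8393)·4.0·17.0

85.7308 g


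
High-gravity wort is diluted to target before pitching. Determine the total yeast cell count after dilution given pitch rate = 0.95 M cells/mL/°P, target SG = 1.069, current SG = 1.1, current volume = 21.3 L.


V_w = V·((SG_c−1)/(SG_t−1)−1);  °P = 259 − 259/SG_t;  cells = rate·(V+V_w)·°P
V_w = 21.3·((1.1−1)/(1.069−1)−1) = 9.5696
V_final = 21.3 + 9.5696 = 30.8696
°P = 259 − 259/1.069 = 16.7175
cells = 0.95·30.8696·16.7175

490.2587 billion cells


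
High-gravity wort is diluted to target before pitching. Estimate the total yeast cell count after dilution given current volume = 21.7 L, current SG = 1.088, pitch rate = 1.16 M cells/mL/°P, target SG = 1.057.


V_w = V·((SG_c−1)/(SG_t−1)−1);  °P = 259 − 259/SG_t;  cells = rate·(V+V_w)·°P
V_w = 21.7·((1.088−1)/(1.057−1)−1) = 11.8018
V_final = 21.7 + 11.8018 = 33.5018
°P = 259 − 259/1.057 = 13.9669
cells = 1.16·33.5018·13.9669

542.7817 billion cells


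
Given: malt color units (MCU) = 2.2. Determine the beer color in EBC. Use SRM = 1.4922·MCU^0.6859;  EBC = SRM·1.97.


SRM = 1.4922·2.2^0.6859 = 2.5627
EBC = 2.5627·1.97

5.0485 EBC


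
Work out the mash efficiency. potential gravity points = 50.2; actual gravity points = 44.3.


efficiency = actual / potential × 100
efficiency = 44.3 / 50.2 × 100

88.2470 %


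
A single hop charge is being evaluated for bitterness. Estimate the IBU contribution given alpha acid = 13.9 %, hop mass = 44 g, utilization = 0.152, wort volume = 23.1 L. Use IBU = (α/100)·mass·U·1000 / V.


IBU = (13.9/100)·44·0.152·1000 / 23.1

40.2438 IBU


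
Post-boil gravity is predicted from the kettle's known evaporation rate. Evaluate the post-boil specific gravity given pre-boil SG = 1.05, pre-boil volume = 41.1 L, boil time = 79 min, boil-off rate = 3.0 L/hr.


V_post = V_pre − rate·(t/60);  SG_post = 1 + (SG_pre−1)·V_pre/V_post
V_post = 41.1 − 3.0·(79/60) = 37.1500
SG_post = 1 + (1.05 − 1)·41.1/37.1500

1.0553


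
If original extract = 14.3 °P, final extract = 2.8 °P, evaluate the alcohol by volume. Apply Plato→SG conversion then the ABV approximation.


SG = 259/(259 − P);  ABV = (OG − FG)·131.25
OG = 259/(259 − 14.3) = 1.0584
FG = 259/(259 − 2.8) = 1.0109
ABV = (1.0584 − 1.0109)·131.25

6.2357 % ABV


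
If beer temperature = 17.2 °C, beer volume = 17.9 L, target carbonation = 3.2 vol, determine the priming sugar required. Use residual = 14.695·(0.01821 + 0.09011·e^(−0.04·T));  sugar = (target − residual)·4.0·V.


residual = 14.695·(0.01821 + 0.09011·e^(−0.04·17.2)) = 0.9331
sugar = (3.2 − 0.9331)·4.0·17.9

162.3103 g


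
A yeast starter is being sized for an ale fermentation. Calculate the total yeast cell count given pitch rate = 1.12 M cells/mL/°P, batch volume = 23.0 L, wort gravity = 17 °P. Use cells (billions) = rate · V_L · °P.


cells = 1.12 · 23.0 · 17

437.9200 billion cells


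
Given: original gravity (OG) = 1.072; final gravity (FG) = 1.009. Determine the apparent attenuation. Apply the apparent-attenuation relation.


AA = (OG − FG)/(OG − 1) · 100
AA = (1.072 − 1.009)/(1.072 − 1) · 100

87.5000 %


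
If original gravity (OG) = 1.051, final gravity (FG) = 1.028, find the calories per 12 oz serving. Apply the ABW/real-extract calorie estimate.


ABW = (OG−FG)·131.25·0.79/FG;  °P = 259 − 259/SG (for OG→OE and FG→AE);  RE = 0.1808·OE + 0.8192·AE;  Cal = (6.9·ABW + 4·(RE−0.1))·FG·3.55
ABW = (1.051 − 1.028)·131.25·0.79/1.028 = 2.3199
OE = 259 − 259/1.051 = 12.5680 °P
AE = 259 − 259/1.028 = 7.0545 °P
RE = 0.1808·12.5680 + 0.8192·7.0545 = 8.0513 °P
Cal = (6.9·2.3199 + 4·(8.0513−0.1))·1.028·3.55

174.4863 kcal


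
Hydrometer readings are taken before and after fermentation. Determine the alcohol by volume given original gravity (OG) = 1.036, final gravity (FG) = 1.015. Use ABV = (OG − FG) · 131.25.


ABV = (1.036 − 1.015) · 131.25

2.7563 % ABV


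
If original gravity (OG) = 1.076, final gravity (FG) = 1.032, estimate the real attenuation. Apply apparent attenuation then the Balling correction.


AA = (OG−FG)/(OG−1)·100;  RA = AA·0.8192
AA = (1.076 − 1.032)/(1.076 − 1)·100 = 57.8947
RA = 57.8947·0.8192

47.4274 %


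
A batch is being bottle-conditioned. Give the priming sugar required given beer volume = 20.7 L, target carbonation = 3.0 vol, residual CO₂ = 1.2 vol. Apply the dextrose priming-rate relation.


sugar = (target − residual)·4.0·V
sugar = (3.0 − 1.2)·4.0·20.7

149.0400 g


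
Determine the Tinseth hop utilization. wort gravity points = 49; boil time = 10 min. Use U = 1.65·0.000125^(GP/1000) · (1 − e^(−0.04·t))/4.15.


bigness = 1.65·0.000125^(49/1000) = 1.0623
boil_factor = (1 − e^(−0.04·10))/4.15 = 0.0794
U = 1.0623 · 0.0794

0.0844


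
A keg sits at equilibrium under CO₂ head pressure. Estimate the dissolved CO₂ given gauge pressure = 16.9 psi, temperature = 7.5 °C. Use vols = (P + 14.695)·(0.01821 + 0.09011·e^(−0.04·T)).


vols = (16.9 + 14.695)·(0.01821 + 0.09011·e^(−0.04·7.5))

2.6845 volumes


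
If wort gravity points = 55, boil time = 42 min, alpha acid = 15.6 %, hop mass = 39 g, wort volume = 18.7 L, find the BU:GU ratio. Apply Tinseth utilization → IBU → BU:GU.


U = 1.65·0.000125^(GP/1000)·(1−e^(−0.04t))/4.15;  IBU = (α/100)·m·U·1000/V;  BU:GU = IBU/GP
U = 1.65·0.000125^(55/1000)·(1−e^(−0.04·42))/4.15 = 0.1973
IBU = (15.6/100)·39·0.1973·1000/18.7 = 64.2005
BU:GU = 64.2005/55

1.1673


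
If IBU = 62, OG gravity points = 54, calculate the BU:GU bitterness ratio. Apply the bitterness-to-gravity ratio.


BU:GU = IBU / OG_points
BU:GU = 62 / 54

1.1481


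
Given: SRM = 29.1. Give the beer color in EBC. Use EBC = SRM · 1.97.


EBC = 29.1 · 1.97

57.3270 EBC


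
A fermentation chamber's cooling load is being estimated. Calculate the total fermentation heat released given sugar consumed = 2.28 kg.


Q = m_sugar · 590 kJ/kg
Q = 2.28 · 590

1345.2000 kJ


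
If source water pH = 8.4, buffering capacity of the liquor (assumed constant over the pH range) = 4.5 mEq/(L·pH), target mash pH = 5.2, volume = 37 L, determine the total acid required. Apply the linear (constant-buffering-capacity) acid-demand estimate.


acid = buffering capacity · (pH_source − pH_target) · V
acid = 4.5 · (8.4 − 5.2) · 37

532.8000 mEq


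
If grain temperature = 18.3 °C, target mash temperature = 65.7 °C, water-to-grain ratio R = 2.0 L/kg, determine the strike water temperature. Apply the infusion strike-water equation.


T_strike = (0.41/R)·(T_mash − T_grain) + T_mash
T_strike = (0.41/2.0)·(65.7 − 18.3) + 65.7

75.4170 °C


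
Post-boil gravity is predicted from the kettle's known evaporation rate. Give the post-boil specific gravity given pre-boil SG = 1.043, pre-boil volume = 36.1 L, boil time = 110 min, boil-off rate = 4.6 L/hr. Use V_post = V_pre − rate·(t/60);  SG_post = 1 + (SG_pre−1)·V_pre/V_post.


V_post = 36.1 − 4.6·(110/60) = 27.6667
SG_post = 1 + (1.043 − 1)·36.1/27.6667

1.0561


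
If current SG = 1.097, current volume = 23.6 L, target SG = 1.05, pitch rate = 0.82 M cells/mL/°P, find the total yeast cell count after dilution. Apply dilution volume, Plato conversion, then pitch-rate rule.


V_w = V·((SG_c−1)/(SG_t−1)−1);  °P = 259 − 259/SG_t;  cells = rate·(V+V_w)·°P
V_w = 23.6·((1.097−1)/(1.05−1)−1) = 22.1840
V_final = 23.6 + 22.1840 = 45.7840
°P = 259 − 259/1.05 = 12.3333
cells = 0.82·45.7840·12.3333

463.0289 billion cells


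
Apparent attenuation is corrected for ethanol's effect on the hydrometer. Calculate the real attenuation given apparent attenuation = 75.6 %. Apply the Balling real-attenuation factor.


RA = AA · 0.8192
RA = 75.6 · 0.8192

61.9315 %


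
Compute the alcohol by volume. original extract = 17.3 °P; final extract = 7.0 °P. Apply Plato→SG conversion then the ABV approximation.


SG = 259/(259 − P);  ABV = (OG − FG)·131.25
OG = 259/(259 − 17.3) = 1.0716
FG = 259/(259 − 7.0) = 1.0278
ABV = (1.0716 − 1.0278)·131.25

5.7486 % ABV


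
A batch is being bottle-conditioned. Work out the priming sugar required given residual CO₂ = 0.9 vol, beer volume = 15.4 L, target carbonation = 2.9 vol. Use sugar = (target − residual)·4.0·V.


sugar = (2.9 − 0.9)·4.0·15.4

123.2000 g


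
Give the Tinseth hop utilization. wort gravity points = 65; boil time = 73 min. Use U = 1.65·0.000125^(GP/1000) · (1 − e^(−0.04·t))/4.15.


bigness = 1.65·0.000125^(65/1000) = 0.9200
boil_factor = (1 − e^(−0.04·73))/4.15 = 0.2280
U = 0.9200 · 0.2280

0.2097


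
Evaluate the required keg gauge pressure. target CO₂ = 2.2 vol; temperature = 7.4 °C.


psi = vols/(0.01821 + 0.09011·e^(−0.04·T)) − 14.695
psi = 2.2/(0.01821 + 0.09011·e^(−0.04·7.4)) − 14.695

11.1167 psi


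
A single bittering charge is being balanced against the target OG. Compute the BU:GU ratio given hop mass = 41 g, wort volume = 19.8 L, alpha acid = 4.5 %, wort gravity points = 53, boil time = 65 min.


U = 1.65·0.000125^(GP/1000)·(1−e^(−0.04t))/4.15;  IBU = (α/100)·m·U·1000/V;  BU:GU = IBU/GP
U = 1.65·0.000125^(53/1000)·(1−e^(−0.04·65))/4.15 = 0.2286
IBU = (4.5/100)·41·0.2286·1000/19.8 = 21.3003
BU:GU = 21.3003/53

0.4019


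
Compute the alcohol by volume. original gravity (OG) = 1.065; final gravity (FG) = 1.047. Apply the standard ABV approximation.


ABV = (OG − FG) · 131.25
ABV = (1.065 − 1.047) · 131.25

2.3625 % ABV


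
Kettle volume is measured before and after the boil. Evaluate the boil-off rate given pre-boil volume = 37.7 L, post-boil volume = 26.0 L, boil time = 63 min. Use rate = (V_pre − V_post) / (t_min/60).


rate = (37.7 − 26.0) / (63/60)

11.1429 L/hr


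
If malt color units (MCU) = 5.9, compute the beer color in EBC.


SRM = 1.4922·MCU^0.6859;  EBC = SRM·1.97
SRM = 1.4922·5.9^0.6859 = 5.0414
EBC = 5.0414·1.97

9.9316 EBC


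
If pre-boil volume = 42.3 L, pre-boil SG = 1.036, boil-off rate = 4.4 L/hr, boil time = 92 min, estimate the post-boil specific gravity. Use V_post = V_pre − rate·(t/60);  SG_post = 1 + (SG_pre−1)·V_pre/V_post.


V_post = 42.3 − 4.4·(92/60) = 35.5533
SG_post = 1 + (1.036 − 1)·42.3/35.5533

1.0428


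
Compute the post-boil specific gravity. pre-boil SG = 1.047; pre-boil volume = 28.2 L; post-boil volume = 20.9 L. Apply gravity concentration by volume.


SG_post = 1 + (SG_pre − 1)·V_pre/V_post
pts_pre = (1.047 − 1)·1000 = 47.0000
pts_post = 47.0000·28.2/20.9 = 63.4163
SG_post = 1 + 63.4163/1000

1.0634


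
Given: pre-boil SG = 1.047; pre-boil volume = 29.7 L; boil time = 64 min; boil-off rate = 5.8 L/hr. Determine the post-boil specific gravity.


V_post = V_pre − rate·(t/60);  SG_post = 1 + (SG_pre−1)·V_pre/V_post
V_post = 29.7 − 5.8·(64/60) = 23.5133
SG_post = 1 + (1.047 − 1)·29.7/23.5133

1.0594


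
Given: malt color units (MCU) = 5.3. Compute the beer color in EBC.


SRM = 1.4922·MCU^0.6859;  EBC = SRM·1.97
SRM = 1.4922·5.3^0.6859 = 4.6839
EBC = 4.6839·1.97

9.2273 EBC


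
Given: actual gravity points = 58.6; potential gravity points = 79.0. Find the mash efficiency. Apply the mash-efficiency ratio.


efficiency = actual / potential × 100
efficiency = 58.6 / 79.0 × 100

74.1772 %


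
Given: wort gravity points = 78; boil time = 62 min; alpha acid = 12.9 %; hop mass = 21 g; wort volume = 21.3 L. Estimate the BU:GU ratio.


U = 1.65·0.000125^(GP/1000)·(1−e^(−0.04t))/4.15;  IBU = (α/100)·m·U·1000/V;  BU:GU = IBU/GP
U = 1.65·0.000125^(78/1000)·(1−e^(−0.04·62))/4.15 = 0.1807
IBU = (12.9/100)·21·0.1807·1000/21.3 = 22.9848
BU:GU = 22.9848/78

0.2947


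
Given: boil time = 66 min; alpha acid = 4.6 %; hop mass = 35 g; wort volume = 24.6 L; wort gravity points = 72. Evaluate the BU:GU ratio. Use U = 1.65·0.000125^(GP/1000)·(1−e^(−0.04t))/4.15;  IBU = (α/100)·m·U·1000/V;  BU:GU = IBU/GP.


U = 1.65·0.000125^(72/1000)·(1−e^(−0.04·66))/4.15 = 0.1933
IBU = (4.6/100)·35·0.1933·1000/24.6 = 12.6518
BU:GU = 12.6518/72

0.1757


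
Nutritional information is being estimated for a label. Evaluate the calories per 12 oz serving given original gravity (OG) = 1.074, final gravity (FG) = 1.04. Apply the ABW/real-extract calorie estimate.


ABW = (OG−FG)·131.25·0.79/FG;  °P = 259 − 259/SG (for OG→OE and FG→AE);  RE = 0.1808·OE + 0.8192·AE;  Cal = (6.9·ABW + 4·(RE−0.1))·FG·3.55
ABW = (1.074 − 1.04)·131.25·0.79/1.04 = 3.3898
OE = 259 − 259/1.074 = 17.8454 °P
AE = 259 − 259/1.04 = 9.9615 °P
RE = 0.1808·17.8454 + 0.8192·9.9615 = 11.3869 °P
Cal = (6.9·3.3898 + 4·(11.3869−0.1))·1.04·3.55

253.0397 kcal


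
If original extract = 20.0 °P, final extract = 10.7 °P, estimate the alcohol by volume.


SG = 259/(259 − P);  ABV = (OG − FG)·131.25
OG = 259/(259 − 20.0) = 1.0837
FG = 259/(259 − 10.7) = 1.0431
ABV = (1.0837 − 1.0431)·131.25

5.3273 % ABV


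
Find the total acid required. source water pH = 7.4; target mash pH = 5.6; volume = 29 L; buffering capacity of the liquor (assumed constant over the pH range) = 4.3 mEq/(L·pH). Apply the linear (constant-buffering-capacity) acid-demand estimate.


acid = buffering capacity · (pH_source − pH_target) · V
acid = 4.3 · (7.4 − 5.6) · 29

224.4600 mEq


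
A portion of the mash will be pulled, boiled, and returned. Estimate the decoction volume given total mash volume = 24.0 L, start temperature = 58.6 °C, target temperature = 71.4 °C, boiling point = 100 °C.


V_dec = V_total·(T_target − T_start)/(T_boil − T_start)
V_dec = 24.0·(71.4 − 58.6)/(100 − 58.6)

7.4203 L


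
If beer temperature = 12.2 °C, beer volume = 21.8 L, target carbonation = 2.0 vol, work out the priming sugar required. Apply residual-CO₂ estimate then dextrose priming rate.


residual = 14.695·(0.01821 + 0.09011·e^(−0.04·T));  sugar = (target − residual)·4.0·V
residual = 14.695·(0.01821 + 0.09011·e^(−0.04·12.2)) = 1.0804
sugar = (2.0 − 1.0804)·4.0·21.8

80.1857 g


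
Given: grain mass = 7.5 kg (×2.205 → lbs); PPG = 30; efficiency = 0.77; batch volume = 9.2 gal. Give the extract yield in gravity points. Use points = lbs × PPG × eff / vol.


lbs = 7.5 × 2.205 = 16.5375
points = 16.5375 × 30 × 0.77 / 9.2

41.5235 points


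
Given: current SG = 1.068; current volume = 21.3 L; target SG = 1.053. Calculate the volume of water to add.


V_water = V·((SG_curr − 1)/(SG_target − 1) − 1)
V_water = 21.3·((1.068 − 1)/(1.053 − 1) − 1)

6.0283 L


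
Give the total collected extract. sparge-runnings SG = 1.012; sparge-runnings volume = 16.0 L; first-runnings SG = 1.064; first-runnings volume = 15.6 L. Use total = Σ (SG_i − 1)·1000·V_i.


first = (1.064 − 1)·1000·15.6 = 998.4000
sparge = (1.012 − 1)·1000·16.0 = 192.0000
total = 998.4000 + 192.0000

1190.4000 gravity·L


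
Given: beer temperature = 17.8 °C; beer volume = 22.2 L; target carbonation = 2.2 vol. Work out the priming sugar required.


residual = 14.695·(0.01821 + 0.09011·e^(−0.04·T));  sugar = (target − residual)·4.0·V
residual = 14.695·(0.01821 + 0.09011·e^(−0.04·17.8)) = 0.9173
sugar = (2.2 − 0.9173)·4.0·22.2

113.9025 g


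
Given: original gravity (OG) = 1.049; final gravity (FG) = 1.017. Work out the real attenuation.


AA = (OG−FG)/(OG−1)·100;  RA = AA·0.8192
AA = (1.049 − 1.017)/(1.049 − 1)·100 = 65.3061
RA = 65.3061·0.8192

53.4988 %


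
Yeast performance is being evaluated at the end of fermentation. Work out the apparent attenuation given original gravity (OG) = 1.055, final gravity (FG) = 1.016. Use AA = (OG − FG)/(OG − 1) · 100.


AA = (1.055 − 1.016)/(1.055 − 1) · 100

70.9091 %


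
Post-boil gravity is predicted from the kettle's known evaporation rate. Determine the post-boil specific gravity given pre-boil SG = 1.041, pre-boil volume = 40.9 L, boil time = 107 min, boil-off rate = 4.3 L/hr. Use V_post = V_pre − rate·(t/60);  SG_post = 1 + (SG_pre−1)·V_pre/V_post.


V_post = 40.9 − 4.3·(107/60) = 33.2317
SG_post = 1 + (1.041 − 1)·40.9/33.2317

1.0505


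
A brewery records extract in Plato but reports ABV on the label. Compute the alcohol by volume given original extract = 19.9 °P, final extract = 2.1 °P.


SG = 259/(259 − P);  ABV = (OG − FG)·131.25
OG = 259/(259 − 19.9) = 1.0832
FG = 259/(259 − 2.1) = 1.0082
ABV = (1.0832 − 1.0082)·131.25

9.8509 % ABV


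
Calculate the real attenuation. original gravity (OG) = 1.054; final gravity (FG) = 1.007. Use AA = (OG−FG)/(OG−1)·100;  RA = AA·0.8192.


AA = (1.054 − 1.007)/(1.054 − 1)·100 = 87.0370
RA = 87.0370·0.8192

71.3007 %


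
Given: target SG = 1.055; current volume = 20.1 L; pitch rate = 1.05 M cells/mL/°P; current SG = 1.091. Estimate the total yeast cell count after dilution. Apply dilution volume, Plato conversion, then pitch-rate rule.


V_w = V·((SG_c−1)/(SG_t−1)−1);  °P = 259 − 259/SG_t;  cells = rate·(V+V_w)·°P
V_w = 20.1·((1.091−1)/(1.055−1)−1) = 13.1564
V_final = 20.1 + 13.1564 = 33.2564
°P = 259 − 259/1.055 = 13.5024
cells = 1.05·33.2564·13.5024

471.4917 billion cells


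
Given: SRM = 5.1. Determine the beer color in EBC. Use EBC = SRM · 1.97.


EBC = 5.1 · 1.97

10.0470 EBC


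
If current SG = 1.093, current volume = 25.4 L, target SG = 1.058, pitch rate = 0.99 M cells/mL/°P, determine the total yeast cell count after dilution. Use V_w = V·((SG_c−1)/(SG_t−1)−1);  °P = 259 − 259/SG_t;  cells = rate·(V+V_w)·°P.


V_w = 25.4·((1.093−1)/(1.058−1)−1) = 15.3276
V_final = 25.4 + 15.3276 = 40.7276
°P = 259 − 259/1.058 = 14.1985
cells = 0.99·40.7276·14.1985

572.4874 billion cells


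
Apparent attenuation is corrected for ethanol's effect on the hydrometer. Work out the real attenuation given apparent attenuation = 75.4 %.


RA = AA · 0.8192
RA = 75.4 · 0.8192

61.7677 %


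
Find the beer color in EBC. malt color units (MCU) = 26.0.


SRM = 1.4922·MCU^0.6859;  EBC = SRM·1.97
SRM = 1.4922·26.0^0.6859 = 13.9430
EBC = 13.9430·1.97

27.4678 EBC


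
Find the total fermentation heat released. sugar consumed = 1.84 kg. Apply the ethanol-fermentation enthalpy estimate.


Q = m_sugar · 590 kJ/kg
Q = 1.84 · 590

1085.6000 kJ


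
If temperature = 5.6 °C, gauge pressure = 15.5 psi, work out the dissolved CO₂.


vols = (P + 14.695)·(0.01821 + 0.09011·e^(−0.04·T))
vols = (15.5 + 14.695)·(0.01821 + 0.09011·e^(−0.04·5.6))

2.7247 volumes


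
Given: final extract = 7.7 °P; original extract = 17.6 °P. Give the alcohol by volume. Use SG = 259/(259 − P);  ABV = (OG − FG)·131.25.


OG = 259/(259 − 17.6) = 1.0729
FG = 259/(259 − 7.7) = 1.0306
ABV = (1.0729 − 1.0306)·131.25

5.5476 % ABV


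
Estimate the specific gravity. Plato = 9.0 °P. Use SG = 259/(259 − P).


SG = 259/(259 − 9.0)

1.0360


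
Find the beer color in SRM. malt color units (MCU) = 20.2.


SRM = 1.4922 · MCU^0.6859
SRM = 1.4922 · 20.2^0.6859

11.7265 SRM


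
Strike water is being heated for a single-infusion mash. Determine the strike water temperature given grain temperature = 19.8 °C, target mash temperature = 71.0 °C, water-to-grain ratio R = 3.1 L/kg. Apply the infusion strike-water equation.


T_strike = (0.41/R)·(T_mash − T_grain) + T_mash
T_strike = (0.41/3.1)·(71.0 − 19.8) + 71.0

77.7716 °C


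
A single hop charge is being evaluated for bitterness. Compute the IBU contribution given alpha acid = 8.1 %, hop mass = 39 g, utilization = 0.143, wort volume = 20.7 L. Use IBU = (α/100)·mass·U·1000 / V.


IBU = (8.1/100)·39·0.143·1000 / 20.7

21.8230 IBU


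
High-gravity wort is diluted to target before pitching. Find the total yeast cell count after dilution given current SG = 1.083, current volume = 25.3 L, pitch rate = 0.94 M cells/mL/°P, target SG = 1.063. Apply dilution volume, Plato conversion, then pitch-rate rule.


V_w = V·((SG_c−1)/(SG_t−1)−1);  °P = 259 − 259/SG_t;  cells = rate·(V+V_w)·°P
V_w = 25.3·((1.083−1)/(1.063−1)−1) = 8.0317
V_final = 25.3 + 8.0317 = 33.3317
°P = 259 − 259/1.063 = 15.3500
cells = 0.94·33.3317·15.3500

480.9423 billion cells


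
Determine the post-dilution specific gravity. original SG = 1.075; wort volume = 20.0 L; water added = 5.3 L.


SG_new = 1 + (SG_old − 1)·V_old/(V_old + V_water)
pts = (1.075 − 1)·1000·20.0/(20.0 + 5.3) = 59.2885
SG_new = 1 + 59.2885/1000

1.0593
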